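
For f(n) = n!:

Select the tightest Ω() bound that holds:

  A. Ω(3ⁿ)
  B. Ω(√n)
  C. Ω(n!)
C

f(n) = n! is Ω(n!).
All listed options are valid Big-Ω bounds (lower bounds),
but Ω(n!) is the tightest (largest valid bound).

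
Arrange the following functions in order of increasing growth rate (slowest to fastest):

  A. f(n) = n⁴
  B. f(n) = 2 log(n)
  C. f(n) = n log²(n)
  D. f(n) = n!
B < C < A < D

Comparing growth rates:
B = 2 log(n) is O(log n)
C = n log²(n) is O(n log² n)
A = n⁴ is O(n⁴)
D = n! is O(n!)

Therefore, the order from slowest to fastest is: B < C < A < D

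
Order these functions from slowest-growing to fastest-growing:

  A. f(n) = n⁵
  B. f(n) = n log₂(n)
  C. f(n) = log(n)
C < B < A

Comparing growth rates:
C = log(n) is O(log n)
B = n log₂(n) is O(n log n)
A = n⁵ is O(n⁵)

Therefore, the order from slowest to fastest is: C < B < A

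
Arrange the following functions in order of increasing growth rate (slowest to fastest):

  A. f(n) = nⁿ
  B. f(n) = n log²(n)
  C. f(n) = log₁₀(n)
C < B < A

Comparing growth rates:
C = log₁₀(n) is O(log n)
B = n log²(n) is O(n log² n)
A = nⁿ is O(nⁿ)

Therefore, the order from slowest to fastest is: C < B < A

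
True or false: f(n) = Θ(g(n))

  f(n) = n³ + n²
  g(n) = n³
True

f(n) = n³ + n² and g(n) = n³ are both O(n³).
Since they have the same asymptotic growth rate, f(n) = Θ(g(n)) is true.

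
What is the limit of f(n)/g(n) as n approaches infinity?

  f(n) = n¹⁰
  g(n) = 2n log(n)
∞

Since n¹⁰ (O(n¹⁰)) grows faster than 2n log(n) (O(n log n)),
the ratio f(n)/g(n) → ∞ as n → ∞.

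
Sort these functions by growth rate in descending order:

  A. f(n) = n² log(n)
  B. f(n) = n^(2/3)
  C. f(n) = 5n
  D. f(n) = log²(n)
A > C > B > D

Comparing growth rates:
A = n² log(n) is O(n² log n)
C = 5n is O(n)
B = n^(2/3) is O(n^(2/3))
D = log²(n) is O(log² n)

Therefore, the order from fastest to slowest is: A > C > B > D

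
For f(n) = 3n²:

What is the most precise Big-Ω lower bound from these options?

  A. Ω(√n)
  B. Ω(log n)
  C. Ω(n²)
C

f(n) = 3n² is Ω(n²).
All listed options are valid Big-Ω bounds (lower bounds),
but Ω(n²) is the tightest (largest valid bound).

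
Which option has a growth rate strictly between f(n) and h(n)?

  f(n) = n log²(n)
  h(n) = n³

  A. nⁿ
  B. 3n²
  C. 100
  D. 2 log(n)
B

We need g(n) with n log²(n) = o(g(n)) and g(n) = o(n³), i.e. O(n log² n) ≺ g ≺ O(n³).
Check each option:
  A. nⁿ — O(nⁿ) does not grow strictly slower than h(n)
  B. 3n² — O(n²) is strictly between O(n log² n) and O(n³) ✓
  C. 100 — O(1) does not grow strictly faster than f(n)
  D. 2 log(n) — O(log n) does not grow strictly faster than f(n)

Only option B (3n²) lies strictly between.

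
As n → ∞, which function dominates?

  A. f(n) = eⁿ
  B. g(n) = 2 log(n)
A

f(n) = eⁿ is O(eⁿ), while g(n) = 2 log(n) is O(log n).
Since O(eⁿ) grows faster than O(log n), f(n) dominates.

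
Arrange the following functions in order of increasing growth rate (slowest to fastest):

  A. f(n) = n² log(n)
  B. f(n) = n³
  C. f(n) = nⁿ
A < B < C

Comparing growth rates:
A = n² log(n) is O(n² log n)
B = n³ is O(n³)
C = nⁿ is O(nⁿ)

Therefore, the order from slowest to fastest is: A < B < C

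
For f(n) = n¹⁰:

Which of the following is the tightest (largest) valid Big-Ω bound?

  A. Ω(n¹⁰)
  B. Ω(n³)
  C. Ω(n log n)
A

f(n) = n¹⁰ is Ω(n¹⁰).
All listed options are valid Big-Ω bounds (lower bounds),
but Ω(n¹⁰) is the tightest (largest valid bound).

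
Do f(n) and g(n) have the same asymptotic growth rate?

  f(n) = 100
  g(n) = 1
True

f(n) = 100 and g(n) = 1 are both O(1).
Since they have the same asymptotic growth rate, f(n) = Θ(g(n)) is true.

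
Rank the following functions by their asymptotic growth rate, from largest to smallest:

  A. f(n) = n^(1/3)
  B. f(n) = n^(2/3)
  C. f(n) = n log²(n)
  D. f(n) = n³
D > C > B > A

Comparing growth rates:
D = n³ is O(n³)
C = n log²(n) is O(n log² n)
B = n^(2/3) is O(n^(2/3))
A = n^(1/3) is O(n^(1/3))

Therefore, the order from fastest to slowest is: D > C > B > A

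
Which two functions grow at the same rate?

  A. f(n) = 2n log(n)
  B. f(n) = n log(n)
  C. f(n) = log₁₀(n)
A and B

Examining each function:
  A. 2n log(n) is O(n log n)
  B. n log(n) is O(n log n)
  C. log₁₀(n) is O(log n)

Functions A and B both have the same complexity class.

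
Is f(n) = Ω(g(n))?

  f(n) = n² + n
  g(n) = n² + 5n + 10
True

f(n) = n² + n and g(n) = n² + 5n + 10 are both O(n²).
Big-Ω permits equal growth rates (f ≥ c·g for some c > 0), so f(n) = Ω(g(n)) is true.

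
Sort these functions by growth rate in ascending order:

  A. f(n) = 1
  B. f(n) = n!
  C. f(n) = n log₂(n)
A < C < B

Comparing growth rates:
A = 1 is O(1)
C = n log₂(n) is O(n log n)
B = n! is O(n!)

Therefore, the order from slowest to fastest is: A < C < B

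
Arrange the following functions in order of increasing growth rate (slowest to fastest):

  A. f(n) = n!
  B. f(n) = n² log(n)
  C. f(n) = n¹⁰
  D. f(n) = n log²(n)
D < B < C < A

Comparing growth rates:
D = n log²(n) is O(n log² n)
B = n² log(n) is O(n² log n)
C = n¹⁰ is O(n¹⁰)
A = n! is O(n!)

Therefore, the order from slowest to fastest is: D < B < C < A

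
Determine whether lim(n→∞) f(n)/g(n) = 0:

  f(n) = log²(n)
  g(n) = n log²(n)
True

f(n) = log²(n) is O(log² n), and g(n) = n log²(n) is O(n log² n).
Since O(log² n) grows strictly slower than O(n log² n), f(n) = o(g(n)) is true.
This means lim(n→∞) f(n)/g(n) = 0.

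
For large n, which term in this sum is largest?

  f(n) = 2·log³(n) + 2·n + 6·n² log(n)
6·n² log(n)

Looking at each term:
  - 2·log³(n) is O(log³ n)
  - 2·n is O(n)
  - 6·n² log(n) is O(n² log n)

The term 6·n² log(n) (O(n² log n)) grows fastest and dominates all others.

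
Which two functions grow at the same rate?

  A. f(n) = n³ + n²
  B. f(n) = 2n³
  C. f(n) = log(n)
A and B

Examining each function:
  A. n³ + n² is O(n³)
  B. 2n³ is O(n³)
  C. log(n) is O(log n)

Functions A and B both have the same complexity class.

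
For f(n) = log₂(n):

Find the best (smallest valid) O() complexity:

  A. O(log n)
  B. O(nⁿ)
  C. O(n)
A

f(n) = log₂(n) is O(log n).
All listed options are valid Big-O bounds (upper bounds),
but O(log n) is the tightest (smallest valid bound).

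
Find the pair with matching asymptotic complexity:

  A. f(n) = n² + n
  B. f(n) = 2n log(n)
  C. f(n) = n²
A and C

Examining each function:
  A. n² + n is O(n²)
  B. 2n log(n) is O(n log n)
  C. n² is O(n²)

Functions A and C both have the same complexity class.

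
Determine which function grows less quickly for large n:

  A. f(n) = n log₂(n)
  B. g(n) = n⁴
A

f(n) = n log₂(n) is O(n log n), while g(n) = n⁴ is O(n⁴).
Since O(n log n) grows slower than O(n⁴), f(n) is dominated.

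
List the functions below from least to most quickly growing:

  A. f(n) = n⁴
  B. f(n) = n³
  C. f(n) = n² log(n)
C < B < A

Comparing growth rates:
C = n² log(n) is O(n² log n)
B = n³ is O(n³)
A = n⁴ is O(n⁴)

Therefore, the order from slowest to fastest is: C < B < A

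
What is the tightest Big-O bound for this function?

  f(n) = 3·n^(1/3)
O(n^(1/3))

The dominant term in 3·n^(1/3) is 3·n^(1/3), which is Θ(n^(1/3)).
Constants are absorbed, so the tightest bound is O(n^(1/3)).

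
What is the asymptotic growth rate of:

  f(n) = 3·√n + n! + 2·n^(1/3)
Θ(n!)

Order the terms by growth rate: 2·n^(1/3) ≺ 3·√n ≺ n!.
The fastest-growing term n! dominates as n → ∞; dropping its constant factor gives Θ(n!).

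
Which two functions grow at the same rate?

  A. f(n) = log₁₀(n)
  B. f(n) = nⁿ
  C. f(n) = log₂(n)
A and C

Examining each function:
  A. log₁₀(n) is O(log n)
  B. nⁿ is O(nⁿ)
  C. log₂(n) is O(log n)

Functions A and C both have the same complexity class.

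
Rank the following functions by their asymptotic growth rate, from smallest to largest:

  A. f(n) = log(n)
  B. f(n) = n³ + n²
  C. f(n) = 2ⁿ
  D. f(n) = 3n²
A < D < B < C

Comparing growth rates:
A = log(n) is O(log n)
D = 3n² is O(n²)
B = n³ + n² is O(n³)
C = 2ⁿ is O(2ⁿ)

Therefore, the order from slowest to fastest is: A < D < B < C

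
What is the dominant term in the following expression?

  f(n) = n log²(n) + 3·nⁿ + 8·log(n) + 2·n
3·nⁿ

Looking at each term:
  - n log²(n) is O(n log² n)
  - 3·nⁿ is O(nⁿ)
  - 8·log(n) is O(log n)
  - 2·n is O(n)

The term 3·nⁿ (O(nⁿ)) grows fastest and dominates all others.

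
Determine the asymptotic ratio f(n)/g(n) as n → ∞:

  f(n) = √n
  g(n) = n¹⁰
0

Since √n (O(√n)) grows slower than n¹⁰ (O(n¹⁰)),
the ratio f(n)/g(n) → 0 as n → ∞.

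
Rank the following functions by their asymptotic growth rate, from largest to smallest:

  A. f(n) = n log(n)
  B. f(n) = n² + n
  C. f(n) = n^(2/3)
B > A > C

Comparing growth rates:
B = n² + n is O(n²)
A = n log(n) is O(n log n)
C = n^(2/3) is O(n^(2/3))

Therefore, the order from fastest to slowest is: B > A > C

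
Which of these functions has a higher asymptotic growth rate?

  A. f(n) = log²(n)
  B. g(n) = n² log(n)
B

f(n) = log²(n) is O(log² n), while g(n) = n² log(n) is O(n² log n).
Since O(n² log n) grows faster than O(log² n), g(n) dominates.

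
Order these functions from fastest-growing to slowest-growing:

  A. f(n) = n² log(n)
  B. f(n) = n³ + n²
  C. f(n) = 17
B > A > C

Comparing growth rates:
B = n³ + n² is O(n³)
A = n² log(n) is O(n² log n)
C = 17 is O(1)

Therefore, the order from fastest to slowest is: B > A > C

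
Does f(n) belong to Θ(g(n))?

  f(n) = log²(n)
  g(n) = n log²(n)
False

f(n) = log²(n) is O(log² n), and g(n) = n log²(n) is O(n log² n).
Since they have different growth rates, f(n) = Θ(g(n)) is false.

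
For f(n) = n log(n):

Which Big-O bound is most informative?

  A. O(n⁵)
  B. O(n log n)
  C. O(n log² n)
B

f(n) = n log(n) is O(n log n).
All listed options are valid Big-O bounds (upper bounds),
but O(n log n) is the tightest (smallest valid bound).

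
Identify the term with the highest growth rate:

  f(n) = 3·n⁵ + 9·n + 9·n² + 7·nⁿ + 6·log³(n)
7·nⁿ

Looking at each term:
  - 3·n⁵ is O(n⁵)
  - 9·n is O(n)
  - 9·n² is O(n²)
  - 7·nⁿ is O(nⁿ)
  - 6·log³(n) is O(log³ n)

The term 7·nⁿ (O(nⁿ)) grows fastest and dominates all others.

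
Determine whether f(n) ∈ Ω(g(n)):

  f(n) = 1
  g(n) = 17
True

f(n) = 1 and g(n) = 17 are both O(1).
Big-Ω permits equal growth rates (f ≥ c·g for some c > 0), so f(n) = Ω(g(n)) is true.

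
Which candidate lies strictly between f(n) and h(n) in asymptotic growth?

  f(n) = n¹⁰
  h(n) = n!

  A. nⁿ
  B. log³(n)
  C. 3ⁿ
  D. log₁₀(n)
C

We need g(n) with n¹⁰ = o(g(n)) and g(n) = o(n!), i.e. O(n¹⁰) ≺ g ≺ O(n!).
Check each option:
  A. nⁿ — O(nⁿ) does not grow strictly slower than h(n)
  B. log³(n) — O(log³ n) does not grow strictly faster than f(n)
  C. 3ⁿ — O(3ⁿ) is strictly between O(n¹⁰) and O(n!) ✓
  D. log₁₀(n) — O(log n) does not grow strictly faster than f(n)

Only option C (3ⁿ) lies strictly between.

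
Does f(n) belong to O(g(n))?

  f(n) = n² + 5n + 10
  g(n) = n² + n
True

f(n) = n² + 5n + 10 and g(n) = n² + n are both O(n²).
Big-O permits equal growth rates (f ≤ c·g for some c), so f(n) = O(g(n)) is true.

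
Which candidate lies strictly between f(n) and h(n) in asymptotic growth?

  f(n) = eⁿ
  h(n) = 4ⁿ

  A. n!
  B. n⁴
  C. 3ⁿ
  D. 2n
C

We need g(n) with eⁿ = o(g(n)) and g(n) = o(4ⁿ), i.e. O(eⁿ) ≺ g ≺ O(4ⁿ).
Check each option:
  A. n! — O(n!) does not grow strictly slower than h(n)
  B. n⁴ — O(n⁴) does not grow strictly faster than f(n)
  C. 3ⁿ — O(3ⁿ) is strictly between O(eⁿ) and O(4ⁿ) ✓
  D. 2n — O(n) does not grow strictly faster than f(n)

Only option C (3ⁿ) lies strictly between.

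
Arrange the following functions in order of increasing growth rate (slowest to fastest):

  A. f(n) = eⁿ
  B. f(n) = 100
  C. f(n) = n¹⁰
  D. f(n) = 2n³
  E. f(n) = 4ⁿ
B < D < C < A < E

Comparing growth rates:
B = 100 is O(1)
D = 2n³ is O(n³)
C = n¹⁰ is O(n¹⁰)
A = eⁿ is O(eⁿ)
E = 4ⁿ is O(4ⁿ)

Therefore, the order from slowest to fastest is: B < D < C < A < E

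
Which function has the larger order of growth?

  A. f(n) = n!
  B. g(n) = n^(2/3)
A

f(n) = n! is O(n!), while g(n) = n^(2/3) is O(n^(2/3)).
Since O(n!) grows faster than O(n^(2/3)), f(n) dominates.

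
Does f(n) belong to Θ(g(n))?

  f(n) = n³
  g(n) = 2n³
True

f(n) = n³ and g(n) = 2n³ are both O(n³).
Since they have the same asymptotic growth rate, f(n) = Θ(g(n)) is true.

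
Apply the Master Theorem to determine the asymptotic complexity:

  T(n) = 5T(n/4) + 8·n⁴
Θ(n⁴)

Master Theorem: a = 5, b = 4, f(n) = 8·n⁴.
Compute the critical exponent d = log₄(5) = 1.161.
Compare f(n) = Θ(n⁴) against n^d:
  k = 4 > d = 1.161, so f(n) = Ω(n^(d+ε)) — Case 3.
  Regularity: a·(n/b)^4/n^4 = a/b^4 = 5/256 < 1 ✓.
  The top-level work dominates: T(n) = Θ(f(n)) = Θ(n⁴).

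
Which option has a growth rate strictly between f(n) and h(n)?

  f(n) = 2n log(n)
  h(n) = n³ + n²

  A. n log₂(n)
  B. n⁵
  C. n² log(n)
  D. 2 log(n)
C

We need g(n) with 2n log(n) = o(g(n)) and g(n) = o(n³ + n²), i.e. O(n log n) ≺ g ≺ O(n³).
Check each option:
  A. n log₂(n) — O(n log n) does not grow strictly faster than f(n)
  B. n⁵ — O(n⁵) does not grow strictly slower than h(n)
  C. n² log(n) — O(n² log n) is strictly between O(n log n) and O(n³) ✓
  D. 2 log(n) — O(log n) does not grow strictly faster than f(n)

Only option C (n² log(n)) lies strictly between.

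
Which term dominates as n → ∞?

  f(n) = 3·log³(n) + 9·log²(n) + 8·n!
8·n!

Looking at each term:
  - 3·log³(n) is O(log³ n)
  - 9·log²(n) is O(log² n)
  - 8·n! is O(n!)

The term 8·n! (O(n!)) grows fastest and dominates all others.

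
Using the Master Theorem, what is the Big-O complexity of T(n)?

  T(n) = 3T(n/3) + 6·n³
Θ(n³)

Master Theorem: a = 3, b = 3, f(n) = 6·n³.
Compute the critical exponent d = log₃(3) = 1.
Compare f(n) = Θ(n³) against n^d:
  k = 3 > d = 1, so f(n) = Ω(n^(d+ε)) — Case 3.
  Regularity: a·(n/b)^3/n^3 = a/b^3 = 3/27 < 1 ✓.
  The top-level work dominates: T(n) = Θ(f(n)) = Θ(n³).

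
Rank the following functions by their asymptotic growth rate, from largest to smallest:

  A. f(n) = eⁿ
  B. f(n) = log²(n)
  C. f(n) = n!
C > A > B

Comparing growth rates:
C = n! is O(n!)
A = eⁿ is O(eⁿ)
B = log²(n) is O(log² n)

Therefore, the order from fastest to slowest is: C > A > B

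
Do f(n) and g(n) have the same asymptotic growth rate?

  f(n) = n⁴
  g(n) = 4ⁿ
False

f(n) = n⁴ is O(n⁴), and g(n) = 4ⁿ is O(4ⁿ).
Since they have different growth rates, f(n) = Θ(g(n)) is false.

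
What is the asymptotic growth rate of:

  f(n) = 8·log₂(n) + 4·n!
Θ(n!)

Order the terms by growth rate: 8·log₂(n) ≺ 4·n!.
The fastest-growing term 4·n! dominates as n → ∞; dropping its constant factor gives Θ(n!).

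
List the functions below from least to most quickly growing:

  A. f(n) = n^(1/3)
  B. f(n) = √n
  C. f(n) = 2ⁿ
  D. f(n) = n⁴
A < B < D < C

Comparing growth rates:
A = n^(1/3) is O(n^(1/3))
B = √n is O(√n)
D = n⁴ is O(n⁴)
C = 2ⁿ is O(2ⁿ)

Therefore, the order from slowest to fastest is: A < B < D < C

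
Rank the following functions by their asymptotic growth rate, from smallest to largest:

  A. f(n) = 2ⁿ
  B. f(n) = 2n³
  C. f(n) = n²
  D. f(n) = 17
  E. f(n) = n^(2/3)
D < E < C < B < A

Comparing growth rates:
D = 17 is O(1)
E = n^(2/3) is O(n^(2/3))
C = n² is O(n²)
B = 2n³ is O(n³)
A = 2ⁿ is O(2ⁿ)

Therefore, the order from slowest to fastest is: D < E < C < B < A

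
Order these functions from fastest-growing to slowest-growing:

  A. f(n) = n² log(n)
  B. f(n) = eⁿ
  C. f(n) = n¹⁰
B > C > A

Comparing growth rates:
B = eⁿ is O(eⁿ)
C = n¹⁰ is O(n¹⁰)
A = n² log(n) is O(n² log n)

Therefore, the order from fastest to slowest is: B > C > A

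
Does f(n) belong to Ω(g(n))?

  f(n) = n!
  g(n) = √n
True

f(n) = n! is O(n!), and g(n) = √n is O(√n).
Since O(n!) grows at least as fast as O(√n), f(n) = Ω(g(n)) is true.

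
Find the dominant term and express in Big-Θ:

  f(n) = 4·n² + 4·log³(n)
Θ(n²)

Order the terms by growth rate: 4·log³(n) ≺ 4·n².
The fastest-growing term 4·n² dominates as n → ∞; dropping its constant factor gives Θ(n²).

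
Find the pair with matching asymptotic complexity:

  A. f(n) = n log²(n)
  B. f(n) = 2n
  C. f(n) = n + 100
B and C

Examining each function:
  A. n log²(n) is O(n log² n)
  B. 2n is O(n)
  C. n + 100 is O(n)

Functions B and C both have the same complexity class.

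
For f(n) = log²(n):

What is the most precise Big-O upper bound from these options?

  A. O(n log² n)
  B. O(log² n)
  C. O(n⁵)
B

f(n) = log²(n) is O(log² n).
All listed options are valid Big-O bounds (upper bounds),
but O(log² n) is the tightest (smallest valid bound).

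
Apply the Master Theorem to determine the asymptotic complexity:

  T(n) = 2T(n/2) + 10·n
Θ(n log n)

Master Theorem: a = 2, b = 2, f(n) = 10·n.
Compute the critical exponent d = log₂(2) = 1.
Compare f(n) = Θ(n) against n^d:
  k = 1 = d, so f(n) = Θ(n^d) — Case 2.
  Work is balanced across levels: T(n) = Θ(n^d log n) = Θ(n log n).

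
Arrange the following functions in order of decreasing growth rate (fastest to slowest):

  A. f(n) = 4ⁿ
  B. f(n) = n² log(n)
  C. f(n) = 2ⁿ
A > C > B

Comparing growth rates:
A = 4ⁿ is O(4ⁿ)
C = 2ⁿ is O(2ⁿ)
B = n² log(n) is O(n² log n)

Therefore, the order from fastest to slowest is: A > C > B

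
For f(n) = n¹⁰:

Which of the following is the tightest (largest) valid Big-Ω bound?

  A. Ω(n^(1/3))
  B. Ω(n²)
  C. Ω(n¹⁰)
C

f(n) = n¹⁰ is Ω(n¹⁰).
All listed options are valid Big-Ω bounds (lower bounds),
but Ω(n¹⁰) is the tightest (largest valid bound).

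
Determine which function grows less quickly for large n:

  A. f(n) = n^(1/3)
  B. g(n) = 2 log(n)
B

f(n) = n^(1/3) is O(n^(1/3)), while g(n) = 2 log(n) is O(log n).
Since O(log n) grows slower than O(n^(1/3)), g(n) is dominated.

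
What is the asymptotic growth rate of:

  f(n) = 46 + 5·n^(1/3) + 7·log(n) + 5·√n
Θ(√n)

Order the terms by growth rate: 46 ≺ 7·log(n) ≺ 5·n^(1/3) ≺ 5·√n.
The fastest-growing term 5·√n dominates as n → ∞; dropping its constant factor gives Θ(√n).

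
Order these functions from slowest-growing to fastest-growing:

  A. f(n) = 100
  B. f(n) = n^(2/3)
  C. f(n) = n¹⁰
A < B < C

Comparing growth rates:
A = 100 is O(1)
B = n^(2/3) is O(n^(2/3))
C = n¹⁰ is O(n¹⁰)

Therefore, the order from slowest to fastest is: A < B < C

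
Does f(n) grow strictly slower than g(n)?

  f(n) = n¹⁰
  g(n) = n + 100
False

f(n) = n¹⁰ is O(n¹⁰), and g(n) = n + 100 is O(n).
Since O(n¹⁰) grows faster than or equal to O(n), f(n) = o(g(n)) is false.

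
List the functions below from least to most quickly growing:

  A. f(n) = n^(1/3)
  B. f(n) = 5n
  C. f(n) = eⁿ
A < B < C

Comparing growth rates:
A = n^(1/3) is O(n^(1/3))
B = 5n is O(n)
C = eⁿ is O(eⁿ)

Therefore, the order from slowest to fastest is: A < B < C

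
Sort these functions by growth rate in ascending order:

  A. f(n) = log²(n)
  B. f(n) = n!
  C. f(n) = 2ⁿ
A < C < B

Comparing growth rates:
A = log²(n) is O(log² n)
C = 2ⁿ is O(2ⁿ)
B = n! is O(n!)

Therefore, the order from slowest to fastest is: A < C < B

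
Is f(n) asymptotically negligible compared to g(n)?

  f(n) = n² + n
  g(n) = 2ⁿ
True

f(n) = n² + n is O(n²), and g(n) = 2ⁿ is O(2ⁿ).
Since O(n²) grows strictly slower than O(2ⁿ), f(n) = o(g(n)) is true.
This means lim(n→∞) f(n)/g(n) = 0.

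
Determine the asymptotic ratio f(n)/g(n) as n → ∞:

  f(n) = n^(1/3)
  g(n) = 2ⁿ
0

Since n^(1/3) (O(n^(1/3))) grows slower than 2ⁿ (O(2ⁿ)),
the ratio f(n)/g(n) → 0 as n → ∞.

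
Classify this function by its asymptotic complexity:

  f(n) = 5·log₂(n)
O(log n)

The dominant term in 5·log₂(n) is 5·log₂(n), which is Θ(log n).
Constants are absorbed, so the tightest bound is O(log n).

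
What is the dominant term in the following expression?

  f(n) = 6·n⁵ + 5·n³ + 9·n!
9·n!

Looking at each term:
  - 6·n⁵ is O(n⁵)
  - 5·n³ is O(n³)
  - 9·n! is O(n!)

The term 9·n! (O(n!)) grows fastest and dominates all others.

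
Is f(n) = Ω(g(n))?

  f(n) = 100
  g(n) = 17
True

f(n) = 100 and g(n) = 17 are both O(1).
Big-Ω permits equal growth rates (f ≥ c·g for some c > 0), so f(n) = Ω(g(n)) is true.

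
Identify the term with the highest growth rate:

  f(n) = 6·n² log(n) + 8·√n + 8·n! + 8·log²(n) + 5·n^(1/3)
8·n!

Looking at each term:
  - 6·n² log(n) is O(n² log n)
  - 8·√n is O(√n)
  - 8·n! is O(n!)
  - 8·log²(n) is O(log² n)
  - 5·n^(1/3) is O(n^(1/3))

The term 8·n! (O(n!)) grows fastest and dominates all others.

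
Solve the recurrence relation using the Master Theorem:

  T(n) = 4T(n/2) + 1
Θ(n²)

Master Theorem: a = 4, b = 2, f(n) = 1.
Compute the critical exponent d = log₂(4) = 2.
Compare f(n) = Θ(1) against n^d:
  k = 0 < d = 2, so f(n) = O(n^(d-ε)) — Case 1.
  The recursion cost dominates: T(n) = Θ(n^d) = Θ(n²).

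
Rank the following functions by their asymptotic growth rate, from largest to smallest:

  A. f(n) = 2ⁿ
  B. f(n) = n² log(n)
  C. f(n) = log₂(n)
A > B > C

Comparing growth rates:
A = 2ⁿ is O(2ⁿ)
B = n² log(n) is O(n² log n)
C = log₂(n) is O(log n)

Therefore, the order from fastest to slowest is: A > B > C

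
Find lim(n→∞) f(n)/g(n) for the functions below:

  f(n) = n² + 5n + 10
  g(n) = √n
∞

Since n² + 5n + 10 (O(n²)) grows faster than √n (O(√n)),
the ratio f(n)/g(n) → ∞ as n → ∞.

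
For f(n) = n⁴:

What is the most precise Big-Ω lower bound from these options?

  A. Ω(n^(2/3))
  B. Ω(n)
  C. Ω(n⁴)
C

f(n) = n⁴ is Ω(n⁴).
All listed options are valid Big-Ω bounds (lower bounds),
but Ω(n⁴) is the tightest (largest valid bound).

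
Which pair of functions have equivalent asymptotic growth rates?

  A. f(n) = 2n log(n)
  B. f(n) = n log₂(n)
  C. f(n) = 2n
A and B

Examining each function:
  A. 2n log(n) is O(n log n)
  B. n log₂(n) is O(n log n)
  C. 2n is O(n)

Functions A and B both have the same complexity class.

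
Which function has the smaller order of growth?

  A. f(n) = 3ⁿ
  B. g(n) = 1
B

f(n) = 3ⁿ is O(3ⁿ), while g(n) = 1 is O(1).
Since O(1) grows slower than O(3ⁿ), g(n) is dominated.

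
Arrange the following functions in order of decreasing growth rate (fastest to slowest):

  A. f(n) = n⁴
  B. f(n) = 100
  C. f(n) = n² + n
A > C > B

Comparing growth rates:
A = n⁴ is O(n⁴)
C = n² + n is O(n²)
B = 100 is O(1)

Therefore, the order from fastest to slowest is: A > C > B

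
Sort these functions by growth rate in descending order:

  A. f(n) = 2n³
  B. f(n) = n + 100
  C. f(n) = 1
A > B > C

Comparing growth rates:
A = 2n³ is O(n³)
B = n + 100 is O(n)
C = 1 is O(1)

Therefore, the order from fastest to slowest is: A > B > C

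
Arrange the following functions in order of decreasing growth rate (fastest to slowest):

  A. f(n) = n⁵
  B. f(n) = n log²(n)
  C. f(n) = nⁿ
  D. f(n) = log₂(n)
C > A > B > D

Comparing growth rates:
C = nⁿ is O(nⁿ)
A = n⁵ is O(n⁵)
B = n log²(n) is O(n log² n)
D = log₂(n) is O(log n)

Therefore, the order from fastest to slowest is: C > A > B > D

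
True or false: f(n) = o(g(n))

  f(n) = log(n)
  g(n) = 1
False

f(n) = log(n) is O(log n), and g(n) = 1 is O(1).
Since O(log n) grows faster than or equal to O(1), f(n) = o(g(n)) is false.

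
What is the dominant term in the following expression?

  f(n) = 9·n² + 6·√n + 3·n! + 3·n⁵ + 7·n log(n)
3·n!

Looking at each term:
  - 9·n² is O(n²)
  - 6·√n is O(√n)
  - 3·n! is O(n!)
  - 3·n⁵ is O(n⁵)
  - 7·n log(n) is O(n log n)

The term 3·n! (O(n!)) grows fastest and dominates all others.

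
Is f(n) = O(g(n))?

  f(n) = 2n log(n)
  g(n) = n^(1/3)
False

f(n) = 2n log(n) is O(n log n), and g(n) = n^(1/3) is O(n^(1/3)).
Since O(n log n) grows faster than O(n^(1/3)), f(n) = O(g(n)) is false.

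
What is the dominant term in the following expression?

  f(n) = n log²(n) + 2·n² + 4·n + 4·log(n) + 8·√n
2·n²

Looking at each term:
  - n log²(n) is O(n log² n)
  - 2·n² is O(n²)
  - 4·n is O(n)
  - 4·log(n) is O(log n)
  - 8·√n is O(√n)

The term 2·n² (O(n²)) grows fastest and dominates all others.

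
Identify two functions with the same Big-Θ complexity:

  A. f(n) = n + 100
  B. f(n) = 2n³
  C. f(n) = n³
B and C

Examining each function:
  A. n + 100 is O(n)
  B. 2n³ is O(n³)
  C. n³ is O(n³)

Functions B and C both have the same complexity class.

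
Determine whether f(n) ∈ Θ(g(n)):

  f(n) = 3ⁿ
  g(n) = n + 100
False

f(n) = 3ⁿ is O(3ⁿ), and g(n) = n + 100 is O(n).
Since they have different growth rates, f(n) = Θ(g(n)) is false.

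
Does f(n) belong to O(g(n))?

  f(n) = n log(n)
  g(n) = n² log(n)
True

f(n) = n log(n) is O(n log n), and g(n) = n² log(n) is O(n² log n).
Since O(n log n) ⊆ O(n² log n) (f grows no faster than g), f(n) = O(g(n)) is true.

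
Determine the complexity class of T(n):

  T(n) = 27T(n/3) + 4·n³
Θ(n³ log n)

Master Theorem: a = 27, b = 3, f(n) = 4·n³.
Compute the critical exponent d = log₃(27) = 3.
Compare f(n) = Θ(n³) against n^d:
  k = 3 = d, so f(n) = Θ(n^d) — Case 2.
  Work is balanced across levels: T(n) = Θ(n^d log n) = Θ(n³ log n).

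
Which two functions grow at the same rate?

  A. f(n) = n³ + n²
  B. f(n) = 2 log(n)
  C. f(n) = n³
A and C

Examining each function:
  A. n³ + n² is O(n³)
  B. 2 log(n) is O(log n)
  C. n³ is O(n³)

Functions A and C both have the same complexity class.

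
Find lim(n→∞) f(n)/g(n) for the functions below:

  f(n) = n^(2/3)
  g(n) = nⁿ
0

Since n^(2/3) (O(n^(2/3))) grows slower than nⁿ (O(nⁿ)),
the ratio f(n)/g(n) → 0 as n → ∞.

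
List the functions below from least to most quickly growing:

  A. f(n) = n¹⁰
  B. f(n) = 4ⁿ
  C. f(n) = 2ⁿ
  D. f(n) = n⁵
D < A < C < B

Comparing growth rates:
D = n⁵ is O(n⁵)
A = n¹⁰ is O(n¹⁰)
C = 2ⁿ is O(2ⁿ)
B = 4ⁿ is O(4ⁿ)

Therefore, the order from slowest to fastest is: D < A < C < B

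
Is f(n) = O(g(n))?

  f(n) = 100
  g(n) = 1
True

f(n) = 100 and g(n) = 1 are both O(1).
Big-O permits equal growth rates (f ≤ c·g for some c), so f(n) = O(g(n)) is true.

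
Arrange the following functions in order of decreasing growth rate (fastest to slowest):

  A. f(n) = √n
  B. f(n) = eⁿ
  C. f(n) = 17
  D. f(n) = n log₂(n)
B > D > A > C

Comparing growth rates:
B = eⁿ is O(eⁿ)
D = n log₂(n) is O(n log n)
A = √n is O(√n)
C = 17 is O(1)

Therefore, the order from fastest to slowest is: B > D > A > C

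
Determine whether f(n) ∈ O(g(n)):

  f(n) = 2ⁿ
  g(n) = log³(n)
False

f(n) = 2ⁿ is O(2ⁿ), and g(n) = log³(n) is O(log³ n).
Since O(2ⁿ) grows faster than O(log³ n), f(n) = O(g(n)) is false.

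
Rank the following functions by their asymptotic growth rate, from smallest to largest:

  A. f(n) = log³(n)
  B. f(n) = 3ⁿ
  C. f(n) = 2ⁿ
A < C < B

Comparing growth rates:
A = log³(n) is O(log³ n)
C = 2ⁿ is O(2ⁿ)
B = 3ⁿ is O(3ⁿ)

Therefore, the order from slowest to fastest is: A < C < B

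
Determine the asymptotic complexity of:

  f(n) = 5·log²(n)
O(log² n)

The dominant term in 5·log²(n) is 5·log²(n), which is Θ(log² n).
Constants are absorbed, so the tightest bound is O(log² n).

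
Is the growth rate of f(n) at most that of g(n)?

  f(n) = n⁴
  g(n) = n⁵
True

f(n) = n⁴ is O(n⁴), and g(n) = n⁵ is O(n⁵).
Since O(n⁴) ⊆ O(n⁵) (f grows no faster than g), f(n) = O(g(n)) is true.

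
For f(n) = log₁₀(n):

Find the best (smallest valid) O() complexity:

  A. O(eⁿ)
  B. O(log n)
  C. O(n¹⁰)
B

f(n) = log₁₀(n) is O(log n).
All listed options are valid Big-O bounds (upper bounds),
but O(log n) is the tightest (smallest valid bound).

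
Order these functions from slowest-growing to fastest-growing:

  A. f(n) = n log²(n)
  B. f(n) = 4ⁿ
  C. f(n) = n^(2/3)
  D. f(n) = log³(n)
D < C < A < B

Comparing growth rates:
D = log³(n) is O(log³ n)
C = n^(2/3) is O(n^(2/3))
A = n log²(n) is O(n log² n)
B = 4ⁿ is O(4ⁿ)

Therefore, the order from slowest to fastest is: D < C < A < B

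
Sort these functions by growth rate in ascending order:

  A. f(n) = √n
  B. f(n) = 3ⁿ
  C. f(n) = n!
A < B < C

Comparing growth rates:
A = √n is O(√n)
B = 3ⁿ is O(3ⁿ)
C = n! is O(n!)

Therefore, the order from slowest to fastest is: A < B < C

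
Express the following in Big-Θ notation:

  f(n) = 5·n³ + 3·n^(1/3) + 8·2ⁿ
Θ(2ⁿ)

Order the terms by growth rate: 3·n^(1/3) ≺ 5·n³ ≺ 8·2ⁿ.
The fastest-growing term 8·2ⁿ dominates as n → ∞; dropping its constant factor gives Θ(2ⁿ).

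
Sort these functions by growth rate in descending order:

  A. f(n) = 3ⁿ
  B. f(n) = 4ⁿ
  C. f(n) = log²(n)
B > A > C

Comparing growth rates:
B = 4ⁿ is O(4ⁿ)
A = 3ⁿ is O(3ⁿ)
C = log²(n) is O(log² n)

Therefore, the order from fastest to slowest is: B > A > C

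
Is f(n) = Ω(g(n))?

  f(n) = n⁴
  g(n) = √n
True

f(n) = n⁴ is O(n⁴), and g(n) = √n is O(√n).
Since O(n⁴) grows at least as fast as O(√n), f(n) = Ω(g(n)) is true.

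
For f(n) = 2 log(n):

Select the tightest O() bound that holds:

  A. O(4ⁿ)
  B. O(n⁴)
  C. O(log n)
C

f(n) = 2 log(n) is O(log n).
All listed options are valid Big-O bounds (upper bounds),
but O(log n) is the tightest (smallest valid bound).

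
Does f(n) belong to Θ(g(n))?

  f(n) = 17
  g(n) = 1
True

f(n) = 17 and g(n) = 1 are both O(1).
Since they have the same asymptotic growth rate, f(n) = Θ(g(n)) is true.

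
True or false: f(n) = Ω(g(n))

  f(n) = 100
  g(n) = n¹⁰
False

f(n) = 100 is O(1), and g(n) = n¹⁰ is O(n¹⁰).
Since O(1) grows slower than O(n¹⁰), f(n) = Ω(g(n)) is false.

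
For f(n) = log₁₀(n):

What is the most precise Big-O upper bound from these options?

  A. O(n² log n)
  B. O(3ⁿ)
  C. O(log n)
C

f(n) = log₁₀(n) is O(log n).
All listed options are valid Big-O bounds (upper bounds),
but O(log n) is the tightest (smallest valid bound).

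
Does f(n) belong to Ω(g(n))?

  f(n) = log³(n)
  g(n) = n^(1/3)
False

f(n) = log³(n) is O(log³ n), and g(n) = n^(1/3) is O(n^(1/3)).
Since O(log³ n) grows slower than O(n^(1/3)), f(n) = Ω(g(n)) is false.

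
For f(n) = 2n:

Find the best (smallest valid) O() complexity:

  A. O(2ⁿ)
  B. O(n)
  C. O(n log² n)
B

f(n) = 2n is O(n).
All listed options are valid Big-O bounds (upper bounds),
but O(n) is the tightest (smallest valid bound).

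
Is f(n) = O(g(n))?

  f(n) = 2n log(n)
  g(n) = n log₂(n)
True

f(n) = 2n log(n) and g(n) = n log₂(n) are both O(n log n).
Big-O permits equal growth rates (f ≤ c·g for some c), so f(n) = O(g(n)) is true.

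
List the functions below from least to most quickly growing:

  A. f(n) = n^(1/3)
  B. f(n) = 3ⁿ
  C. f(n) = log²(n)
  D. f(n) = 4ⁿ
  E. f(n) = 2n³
C < A < E < B < D

Comparing growth rates:
C = log²(n) is O(log² n)
A = n^(1/3) is O(n^(1/3))
E = 2n³ is O(n³)
B = 3ⁿ is O(3ⁿ)
D = 4ⁿ is O(4ⁿ)

Therefore, the order from slowest to fastest is: C < A < E < B < D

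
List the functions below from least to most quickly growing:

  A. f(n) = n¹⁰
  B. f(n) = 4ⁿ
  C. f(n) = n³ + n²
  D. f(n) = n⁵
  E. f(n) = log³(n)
E < C < D < A < B

Comparing growth rates:
E = log³(n) is O(log³ n)
C = n³ + n² is O(n³)
D = n⁵ is O(n⁵)
A = n¹⁰ is O(n¹⁰)
B = 4ⁿ is O(4ⁿ)

Therefore, the order from slowest to fastest is: E < C < D < A < B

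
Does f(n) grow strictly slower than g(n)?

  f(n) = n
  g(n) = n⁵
True

f(n) = n is O(n), and g(n) = n⁵ is O(n⁵).
Since O(n) grows strictly slower than O(n⁵), f(n) = o(g(n)) is true.
This means lim(n→∞) f(n)/g(n) = 0.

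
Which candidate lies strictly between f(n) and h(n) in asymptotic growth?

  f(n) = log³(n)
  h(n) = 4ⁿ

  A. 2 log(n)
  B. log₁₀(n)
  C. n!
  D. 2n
D

We need g(n) with log³(n) = o(g(n)) and g(n) = o(4ⁿ), i.e. O(log³ n) ≺ g ≺ O(4ⁿ).
Check each option:
  A. 2 log(n) — O(log n) does not grow strictly faster than f(n)
  B. log₁₀(n) — O(log n) does not grow strictly faster than f(n)
  C. n! — O(n!) does not grow strictly slower than h(n)
  D. 2n — O(n) is strictly between O(log³ n) and O(4ⁿ) ✓

Only option D (2n) lies strictly between.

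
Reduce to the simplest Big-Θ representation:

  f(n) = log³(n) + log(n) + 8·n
Θ(n)

Order the terms by growth rate: log(n) ≺ log³(n) ≺ 8·n.
The fastest-growing term 8·n dominates as n → ∞; dropping its constant factor gives Θ(n).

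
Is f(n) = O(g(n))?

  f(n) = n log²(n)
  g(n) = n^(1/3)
False

f(n) = n log²(n) is O(n log² n), and g(n) = n^(1/3) is O(n^(1/3)).
Since O(n log² n) grows faster than O(n^(1/3)), f(n) = O(g(n)) is false.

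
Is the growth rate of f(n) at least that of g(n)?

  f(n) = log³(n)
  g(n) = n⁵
False

f(n) = log³(n) is O(log³ n), and g(n) = n⁵ is O(n⁵).
Since O(log³ n) grows slower than O(n⁵), f(n) = Ω(g(n)) is false.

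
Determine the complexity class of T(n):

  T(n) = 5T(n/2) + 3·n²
Θ(n^log₂(5))

Master Theorem: a = 5, b = 2, f(n) = 3·n².
Compute the critical exponent d = log₂(5) = 2.322.
Compare f(n) = Θ(n²) against n^d:
  k = 2 < d = 2.322, so f(n) = O(n^(d-ε)) — Case 1.
  The recursion cost dominates: T(n) = Θ(n^d) = Θ(n^log₂(5)).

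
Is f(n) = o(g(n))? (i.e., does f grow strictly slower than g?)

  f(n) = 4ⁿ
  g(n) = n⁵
False

f(n) = 4ⁿ is O(4ⁿ), and g(n) = n⁵ is O(n⁵).
Since O(4ⁿ) grows faster than or equal to O(n⁵), f(n) = o(g(n)) is false.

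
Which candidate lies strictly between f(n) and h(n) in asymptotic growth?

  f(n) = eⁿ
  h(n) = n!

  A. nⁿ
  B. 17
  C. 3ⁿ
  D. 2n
C

We need g(n) with eⁿ = o(g(n)) and g(n) = o(n!), i.e. O(eⁿ) ≺ g ≺ O(n!).
Check each option:
  A. nⁿ — O(nⁿ) does not grow strictly slower than h(n)
  B. 17 — O(1) does not grow strictly faster than f(n)
  C. 3ⁿ — O(3ⁿ) is strictly between O(eⁿ) and O(n!) ✓
  D. 2n — O(n) does not grow strictly faster than f(n)

Only option C (3ⁿ) lies strictly between.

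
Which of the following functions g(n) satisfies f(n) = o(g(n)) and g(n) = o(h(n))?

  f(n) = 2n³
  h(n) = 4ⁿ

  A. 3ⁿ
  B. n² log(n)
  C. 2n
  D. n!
A

We need g(n) with 2n³ = o(g(n)) and g(n) = o(4ⁿ), i.e. O(n³) ≺ g ≺ O(4ⁿ).
Check each option:
  A. 3ⁿ — O(3ⁿ) is strictly between O(n³) and O(4ⁿ) ✓
  B. n² log(n) — O(n² log n) does not grow strictly faster than f(n)
  C. 2n — O(n) does not grow strictly faster than f(n)
  D. n! — O(n!) does not grow strictly slower than h(n)

Only option A (3ⁿ) lies strictly between.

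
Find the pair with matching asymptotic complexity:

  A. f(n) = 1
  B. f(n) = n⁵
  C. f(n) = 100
A and C

Examining each function:
  A. 1 is O(1)
  B. n⁵ is O(n⁵)
  C. 100 is O(1)

Functions A and C both have the same complexity class.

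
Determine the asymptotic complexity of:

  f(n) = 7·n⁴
O(n⁴)

The dominant term in 7·n⁴ is 7·n⁴, which is Θ(n⁴).
Constants are absorbed, so the tightest bound is O(n⁴).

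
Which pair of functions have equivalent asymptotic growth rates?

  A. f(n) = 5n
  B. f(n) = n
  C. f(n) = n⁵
A and B

Examining each function:
  A. 5n is O(n)
  B. n is O(n)
  C. n⁵ is O(n⁵)

Functions A and B both have the same complexity class.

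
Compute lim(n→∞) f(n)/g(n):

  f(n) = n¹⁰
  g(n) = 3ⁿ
0

Since n¹⁰ (O(n¹⁰)) grows slower than 3ⁿ (O(3ⁿ)),
the ratio f(n)/g(n) → 0 as n → ∞.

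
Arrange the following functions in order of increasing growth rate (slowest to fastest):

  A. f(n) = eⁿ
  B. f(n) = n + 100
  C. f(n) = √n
C < B < A

Comparing growth rates:
C = √n is O(√n)
B = n + 100 is O(n)
A = eⁿ is O(eⁿ)

Therefore, the order from slowest to fastest is: C < B < A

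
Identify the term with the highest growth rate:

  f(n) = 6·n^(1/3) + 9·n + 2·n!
2·n!

Looking at each term:
  - 6·n^(1/3) is O(n^(1/3))
  - 9·n is O(n)
  - 2·n! is O(n!)

The term 2·n! (O(n!)) grows fastest and dominates all others.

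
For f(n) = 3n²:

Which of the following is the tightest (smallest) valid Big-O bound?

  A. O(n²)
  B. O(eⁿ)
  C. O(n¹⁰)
A

f(n) = 3n² is O(n²).
All listed options are valid Big-O bounds (upper bounds),
but O(n²) is the tightest (smallest valid bound).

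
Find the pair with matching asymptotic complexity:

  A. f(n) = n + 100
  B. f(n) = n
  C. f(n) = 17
A and B

Examining each function:
  A. n + 100 is O(n)
  B. n is O(n)
  C. 17 is O(1)

Functions A and B both have the same complexity class.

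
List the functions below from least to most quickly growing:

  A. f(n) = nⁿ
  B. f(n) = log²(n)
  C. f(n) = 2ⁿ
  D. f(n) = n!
B < C < D < A

Comparing growth rates:
B = log²(n) is O(log² n)
C = 2ⁿ is O(2ⁿ)
D = n! is O(n!)
A = nⁿ is O(nⁿ)

Therefore, the order from slowest to fastest is: B < C < D < A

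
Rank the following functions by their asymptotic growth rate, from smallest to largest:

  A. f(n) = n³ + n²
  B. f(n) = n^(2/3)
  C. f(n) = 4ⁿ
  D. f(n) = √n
D < B < A < C

Comparing growth rates:
D = √n is O(√n)
B = n^(2/3) is O(n^(2/3))
A = n³ + n² is O(n³)
C = 4ⁿ is O(4ⁿ)

Therefore, the order from slowest to fastest is: D < B < A < C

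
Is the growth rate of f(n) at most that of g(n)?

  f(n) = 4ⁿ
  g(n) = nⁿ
True

f(n) = 4ⁿ is O(4ⁿ), and g(n) = nⁿ is O(nⁿ).
Since O(4ⁿ) ⊆ O(nⁿ) (f grows no faster than g), f(n) = O(g(n)) is true.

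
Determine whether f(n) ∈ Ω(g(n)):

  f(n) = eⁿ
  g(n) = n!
False

f(n) = eⁿ is O(eⁿ), and g(n) = n! is O(n!).
Since O(eⁿ) grows slower than O(n!), f(n) = Ω(g(n)) is false.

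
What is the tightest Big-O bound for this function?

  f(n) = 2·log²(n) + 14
O(log² n)

The dominant term in 2·log²(n) + 14 is 2·log²(n), which is Θ(log² n).
Lower-order terms (14) are asymptotically negligible.
Constants are absorbed, so the tightest bound is O(log² n).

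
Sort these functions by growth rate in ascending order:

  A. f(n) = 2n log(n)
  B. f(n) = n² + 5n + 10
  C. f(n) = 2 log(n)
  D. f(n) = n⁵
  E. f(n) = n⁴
C < A < B < E < D

Comparing growth rates:
C = 2 log(n) is O(log n)
A = 2n log(n) is O(n log n)
B = n² + 5n + 10 is O(n²)
E = n⁴ is O(n⁴)
D = n⁵ is O(n⁵)

Therefore, the order from slowest to fastest is: C < A < B < E < D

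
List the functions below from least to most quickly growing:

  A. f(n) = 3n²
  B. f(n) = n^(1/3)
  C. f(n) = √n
B < C < A

Comparing growth rates:
B = n^(1/3) is O(n^(1/3))
C = √n is O(√n)
A = 3n² is O(n²)

Therefore, the order from slowest to fastest is: B < C < A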